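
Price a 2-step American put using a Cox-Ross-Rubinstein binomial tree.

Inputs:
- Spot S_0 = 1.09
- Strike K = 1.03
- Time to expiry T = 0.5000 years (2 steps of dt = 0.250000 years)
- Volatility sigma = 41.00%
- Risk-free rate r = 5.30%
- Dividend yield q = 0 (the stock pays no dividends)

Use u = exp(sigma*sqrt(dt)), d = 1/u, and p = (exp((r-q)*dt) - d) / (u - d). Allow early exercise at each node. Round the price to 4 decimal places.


dt = T/N = 0.250000
u = exp(sigma*sqrt(dt)) = 1.227525; d = 1/u = 0.814647
p = (exp((r-q)*dt) - d) / (u - d) = 0.481234
Discount per step: exp(-r*dt) = 0.986837
Stock lattice S(k, i) with i counting down-moves:
  k=0: S(0,0) = 1.0900
  k=1: S(1,0) = 1.3380; S(1,1) = 0.8880
  k=2: S(2,0) = 1.6424; S(2,1) = 1.0900; S(2,2) = 0.7234
Terminal payoffs V(N, i) = max(K - S_T, 0):
  V(2,0) = 0.000000; V(2,1) = 0.000000; V(2,2) = 0.306621
Backward induction: V(k, i) = exp(-r*dt) * [p * V(k+1, i) + (1-p) * V(k+1, i+1)]; then take max(V_cont, immediate exercise) for American.
  V(1,0) = exp(-r*dt) * [p*0.000000 + (1-p)*0.000000] = 0.000000; exercise = 0.000000; V(1,0) = max -> 0.000000
  V(1,1) = exp(-r*dt) * [p*0.000000 + (1-p)*0.306621] = 0.156971; exercise = 0.142034; V(1,1) = max -> 0.156971
  V(0,0) = exp(-r*dt) * [p*0.000000 + (1-p)*0.156971] = 0.080359; exercise = 0.000000; V(0,0) = max -> 0.080359

Answer: Price = V(0,0) = 0.0804


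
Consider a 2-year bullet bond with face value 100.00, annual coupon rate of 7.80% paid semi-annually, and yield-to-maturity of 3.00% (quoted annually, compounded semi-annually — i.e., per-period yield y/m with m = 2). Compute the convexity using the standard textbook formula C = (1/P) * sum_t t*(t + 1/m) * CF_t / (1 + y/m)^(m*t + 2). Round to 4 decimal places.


Coupon per period c = face * coupon_rate / m = 3.900000
Periods per year m = 2; per-period yield y/m = 0.015000
Number of cashflows N = 4
Cashflows (t years, CF_t, discount factor 1/(1+y/m)^(m*t), PV):
  t = 0.5000: CF_t = 3.900000, DF = 0.985222, PV = 3.842365
  t = 1.0000: CF_t = 3.900000, DF = 0.970662, PV = 3.785581
  t = 1.5000: CF_t = 3.900000, DF = 0.956317, PV = 3.729636
  t = 2.0000: CF_t = 103.900000, DF = 0.942184, PV = 97.892942
Price P = sum_t PV_t = 109.250523
Convexity numerator sum_t t*(t + 1/m) * CF_t / (1+y/m)^(m*t + 2):
  t = 0.5000: term = 1.864818
  t = 1.0000: term = 5.511778
  t = 1.5000: term = 10.860646
  t = 2.0000: term = 475.104669
Convexity = (1/P) * sum = 493.341911 / 109.250523 = 4.515694

Answer: Convexity = 4.5157


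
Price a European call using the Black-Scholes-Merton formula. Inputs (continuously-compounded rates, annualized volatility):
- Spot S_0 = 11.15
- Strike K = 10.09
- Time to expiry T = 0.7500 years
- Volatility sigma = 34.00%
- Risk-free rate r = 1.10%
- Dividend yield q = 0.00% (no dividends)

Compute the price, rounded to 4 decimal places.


d1 = (ln(S/K) + (r - q + 0.5*sigma^2) * T) / (sigma * sqrt(T)) = 0.51450285
d2 = d1 - sigma * sqrt(T) = 0.22005421
exp(-rT) = 0.99178394; exp(-qT) = 1.00000000
C = S_0 * exp(-qT) * N(d1) - K * exp(-rT) * N(d2)
N(d1) = 0.69654977; N(d2) = 0.58708553
C = 11.1500 * 1.00000000 * 0.69654977 - 10.0900 * 0.99178394 * 0.58708553 = 1.8915

Answer: Price = 1.8915


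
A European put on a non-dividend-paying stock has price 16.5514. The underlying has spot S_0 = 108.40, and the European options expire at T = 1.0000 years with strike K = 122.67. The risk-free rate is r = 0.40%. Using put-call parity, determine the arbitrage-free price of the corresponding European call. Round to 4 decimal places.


Answer: Call price = 2.7711

Derivation:
Put-call parity: C - P = S_0 * exp(-qT) - K * exp(-rT).
S_0 * exp(-qT) = 108.4000 * 1.00000000 = 108.40000000
K * exp(-rT) = 122.6700 * 0.99600799 = 122.18030005
C = P + S*exp(-qT) - K*exp(-rT)
C = 16.5514 + 108.40000000 - 122.18030005 = 2.7711


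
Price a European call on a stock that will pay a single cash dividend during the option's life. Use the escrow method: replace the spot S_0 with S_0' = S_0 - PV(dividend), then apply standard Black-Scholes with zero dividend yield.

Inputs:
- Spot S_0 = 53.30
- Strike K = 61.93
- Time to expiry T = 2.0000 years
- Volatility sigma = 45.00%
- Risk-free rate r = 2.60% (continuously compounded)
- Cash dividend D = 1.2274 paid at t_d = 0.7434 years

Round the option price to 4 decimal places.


PV(D) = D * exp(-r * t_d) = 1.2274 * 0.98085720 = 1.20390412
S_0' = S_0 - PV(D) = 53.3000 - 1.20390412 = 52.09609588
d1 = (ln(S_0'/K) + (r + sigma^2/2)*T) / (sigma*sqrt(T)) = 0.12819892
d2 = d1 - sigma*sqrt(T) = -0.50819718
exp(-rT) = 0.94932887
N(d1) = 0.55100422; N(d2) = 0.30565753
C = S_0' * N(d1) - K * exp(-rT) * N(d2) = 52.09609588 * 0.55100422 - 61.9300 * 0.94932887 * 0.30565753 = 10.7350

Answer: Price = 10.7350


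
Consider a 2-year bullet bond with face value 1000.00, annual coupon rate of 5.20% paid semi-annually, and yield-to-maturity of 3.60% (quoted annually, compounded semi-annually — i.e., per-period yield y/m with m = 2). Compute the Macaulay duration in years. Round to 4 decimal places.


Coupon per period c = face * coupon_rate / m = 26.000000
Periods per year m = 2; per-period yield y/m = 0.018000
Number of cashflows N = 4
Cashflows (t years, CF_t, discount factor 1/(1+y/m)^(m*t), PV):
  t = 0.5000: CF_t = 26.000000, DF = 0.982318, PV = 25.540275
  t = 1.0000: CF_t = 26.000000, DF = 0.964949, PV = 25.088679
  t = 1.5000: CF_t = 26.000000, DF = 0.947887, PV = 24.645068
  t = 2.0000: CF_t = 1026.000000, DF = 0.931127, PV = 955.336231
Price P = sum_t PV_t = 1030.610253
Macaulay numerator sum_t t * PV_t:
  t * PV_t at t = 0.5000: 12.770138
  t * PV_t at t = 1.0000: 25.088679
  t * PV_t at t = 1.5000: 36.967601
  t * PV_t at t = 2.0000: 1910.672463
Macaulay duration D = (sum_t t * PV_t) / P = 1985.498880 / 1030.610253 = 1.926527

Answer: Macaulay duration = 1.9265 years


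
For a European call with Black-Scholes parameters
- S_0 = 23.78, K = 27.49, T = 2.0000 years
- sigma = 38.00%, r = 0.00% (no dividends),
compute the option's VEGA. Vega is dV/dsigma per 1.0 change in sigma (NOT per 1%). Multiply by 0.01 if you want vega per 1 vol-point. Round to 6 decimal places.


d1 = -0.0010744505; d2 = -0.5384756042
phi(d1) = 0.3989420501; exp(-qT) = 1.0000000000; exp(-rT) = 1.0000000000
Vega = S * exp(-qT) * phi(d1) * sqrt(T) = 23.7800 * 1.0000000000 * 0.3989420501 * 1.4142135624 = 13.416421

Answer: Vega = 13.416421


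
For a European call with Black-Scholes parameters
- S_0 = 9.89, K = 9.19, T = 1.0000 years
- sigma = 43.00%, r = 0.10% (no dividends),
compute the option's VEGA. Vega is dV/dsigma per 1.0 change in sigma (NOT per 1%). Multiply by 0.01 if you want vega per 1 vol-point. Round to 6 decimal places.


d1 = 0.3880423471; d2 = -0.0419576529
phi(d1) = 0.3700093643; exp(-qT) = 1.0000000000; exp(-rT) = 0.9990004998
Vega = S * exp(-qT) * phi(d1) * sqrt(T) = 9.8900 * 1.0000000000 * 0.3700093643 * 1.0000000000 = 3.659393

Answer: Vega = 3.659393


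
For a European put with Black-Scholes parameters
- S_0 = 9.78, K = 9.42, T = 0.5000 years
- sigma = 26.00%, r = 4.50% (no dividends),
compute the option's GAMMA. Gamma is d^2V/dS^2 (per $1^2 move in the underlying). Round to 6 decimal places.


d1 = 0.4183047656; d2 = 0.2344570025
phi(d1) = 0.3655223065; exp(-qT) = 1.0000000000; exp(-rT) = 0.9777512372
Gamma = exp(-qT) * phi(d1) / (S * sigma * sqrt(T)) = 1.0000000000 * 0.3655223065 / (9.7800 * 0.2600 * 0.7071067812) = 0.203290

Answer: Gamma = 0.203290


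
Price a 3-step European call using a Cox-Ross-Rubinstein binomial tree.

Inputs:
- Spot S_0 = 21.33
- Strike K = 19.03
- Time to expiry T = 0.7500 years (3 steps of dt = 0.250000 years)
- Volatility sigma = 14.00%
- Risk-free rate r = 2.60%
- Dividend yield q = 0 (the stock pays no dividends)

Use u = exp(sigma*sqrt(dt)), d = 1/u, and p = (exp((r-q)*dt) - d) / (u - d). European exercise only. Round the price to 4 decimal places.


Answer: Price = V(0,0) = 2.8458

Derivation:
dt = T/N = 0.250000
u = exp(sigma*sqrt(dt)) = 1.072508; d = 1/u = 0.932394
p = (exp((r-q)*dt) - d) / (u - d) = 0.529049
Discount per step: exp(-r*dt) = 0.993521
Stock lattice S(k, i) with i counting down-moves:
  k=0: S(0,0) = 21.3300
  k=1: S(1,0) = 22.8766; S(1,1) = 19.8880
  k=2: S(2,0) = 24.5353; S(2,1) = 21.3300; S(2,2) = 18.5434
  k=3: S(3,0) = 26.3144; S(3,1) = 22.8766; S(3,2) = 19.8880; S(3,3) = 17.2898
Terminal payoffs V(N, i) = max(S_T - K, 0):
  V(3,0) = 7.284353; V(3,1) = 3.846600; V(3,2) = 0.857960; V(3,3) = 0.000000
Backward induction: V(k, i) = exp(-r*dt) * [p * V(k+1, i) + (1-p) * V(k+1, i+1)].
  V(2,0) = exp(-r*dt) * [p*7.284353 + (1-p)*3.846600] = 5.628634
  V(2,1) = exp(-r*dt) * [p*3.846600 + (1-p)*0.857960] = 2.423294
  V(2,2) = exp(-r*dt) * [p*0.857960 + (1-p)*0.000000] = 0.450962
  V(1,0) = exp(-r*dt) * [p*5.628634 + (1-p)*2.423294] = 4.092388
  V(1,1) = exp(-r*dt) * [p*2.423294 + (1-p)*0.450962] = 1.484740
  V(0,0) = exp(-r*dt) * [p*4.092388 + (1-p)*1.484740] = 2.845756


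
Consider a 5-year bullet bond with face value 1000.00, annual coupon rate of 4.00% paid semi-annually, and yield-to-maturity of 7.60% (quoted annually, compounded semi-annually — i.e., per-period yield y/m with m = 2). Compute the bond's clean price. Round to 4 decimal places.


Coupon per period c = face * coupon_rate / m = 20.000000
Periods per year m = 2; per-period yield y/m = 0.038000
Number of cashflows N = 10
Cashflows (t years, CF_t, discount factor 1/(1+y/m)^(m*t), PV):
  t = 0.5000: CF_t = 20.000000, DF = 0.963391, PV = 19.267823
  t = 1.0000: CF_t = 20.000000, DF = 0.928122, PV = 18.562450
  t = 1.5000: CF_t = 20.000000, DF = 0.894145, PV = 17.882899
  t = 2.0000: CF_t = 20.000000, DF = 0.861411, PV = 17.228227
  t = 2.5000: CF_t = 20.000000, DF = 0.829876, PV = 16.597521
  t = 3.0000: CF_t = 20.000000, DF = 0.799495, PV = 15.989905
  t = 3.5000: CF_t = 20.000000, DF = 0.770227, PV = 15.404532
  t = 4.0000: CF_t = 20.000000, DF = 0.742030, PV = 14.840590
  t = 4.5000: CF_t = 20.000000, DF = 0.714865, PV = 14.297293
  t = 5.0000: CF_t = 1020.000000, DF = 0.688694, PV = 702.468148
Price P = sum_t PV_t = 852.539387

Answer: Price = 852.5394


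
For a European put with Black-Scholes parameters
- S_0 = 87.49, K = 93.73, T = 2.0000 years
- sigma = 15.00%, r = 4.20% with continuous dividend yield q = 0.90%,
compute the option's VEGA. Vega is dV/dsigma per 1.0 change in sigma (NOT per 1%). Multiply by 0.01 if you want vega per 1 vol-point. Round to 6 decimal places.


Answer: Vega = 48.273773

Derivation:
d1 = 0.0924244771; d2 = -0.1197075572
phi(d1) = 0.3972419750; exp(-qT) = 0.9821610324; exp(-rT) = 0.9194312561
Vega = S * exp(-qT) * phi(d1) * sqrt(T) = 87.4900 * 0.9821610324 * 0.3972419750 * 1.4142135624 = 48.273773


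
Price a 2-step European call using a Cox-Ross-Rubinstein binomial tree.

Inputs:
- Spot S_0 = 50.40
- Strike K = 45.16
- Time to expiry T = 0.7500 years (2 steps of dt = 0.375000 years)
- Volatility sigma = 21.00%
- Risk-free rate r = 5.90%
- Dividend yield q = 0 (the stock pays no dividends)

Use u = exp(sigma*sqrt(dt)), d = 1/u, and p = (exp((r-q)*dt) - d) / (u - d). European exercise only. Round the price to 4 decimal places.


Answer: Price = V(0,0) = 8.3694

Derivation:
dt = T/N = 0.375000
u = exp(sigma*sqrt(dt)) = 1.137233; d = 1/u = 0.879327
p = (exp((r-q)*dt) - d) / (u - d) = 0.554638
Discount per step: exp(-r*dt) = 0.978118
Stock lattice S(k, i) with i counting down-moves:
  k=0: S(0,0) = 50.4000
  k=1: S(1,0) = 57.3165; S(1,1) = 44.3181
  k=2: S(2,0) = 65.1823; S(2,1) = 50.4000; S(2,2) = 38.9701
Terminal payoffs V(N, i) = max(S_T - K, 0):
  V(2,0) = 20.022276; V(2,1) = 5.240000; V(2,2) = 0.000000
Backward induction: V(k, i) = exp(-r*dt) * [p * V(k+1, i) + (1-p) * V(k+1, i+1)].
  V(1,0) = exp(-r*dt) * [p*20.022276 + (1-p)*5.240000] = 13.144741
  V(1,1) = exp(-r*dt) * [p*5.240000 + (1-p)*0.000000] = 2.842706
  V(0,0) = exp(-r*dt) * [p*13.144741 + (1-p)*2.842706] = 8.369369


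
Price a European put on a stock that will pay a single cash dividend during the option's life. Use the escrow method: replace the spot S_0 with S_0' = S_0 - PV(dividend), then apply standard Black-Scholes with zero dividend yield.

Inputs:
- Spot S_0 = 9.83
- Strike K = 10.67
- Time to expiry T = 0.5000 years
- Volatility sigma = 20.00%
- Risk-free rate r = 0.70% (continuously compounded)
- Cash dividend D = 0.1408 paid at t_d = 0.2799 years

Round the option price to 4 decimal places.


PV(D) = D * exp(-r * t_d) = 0.1408 * 0.99804262 = 0.14052440
S_0' = S_0 - PV(D) = 9.8300 - 0.14052440 = 9.68947560
d1 = (ln(S_0'/K) + (r + sigma^2/2)*T) / (sigma*sqrt(T)) = -0.58616153
d2 = d1 - sigma*sqrt(T) = -0.72758289
exp(-rT) = 0.99650612
N(-d1) = 0.72111651; N(-d2) = 0.76656552
P = K * exp(-rT) * N(-d2) - S_0' * N(-d1) = 10.6700 * 0.99650612 * 0.76656552 - 9.68947560 * 0.72111651 = 1.1634

Answer: Price = 1.1634


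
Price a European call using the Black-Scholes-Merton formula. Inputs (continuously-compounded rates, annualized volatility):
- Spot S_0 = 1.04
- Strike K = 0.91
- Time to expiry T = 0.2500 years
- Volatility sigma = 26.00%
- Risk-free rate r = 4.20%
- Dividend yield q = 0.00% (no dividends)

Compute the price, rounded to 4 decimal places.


d1 = (ln(S/K) + (r - q + 0.5*sigma^2) * T) / (sigma * sqrt(T)) = 1.17293379
d2 = d1 - sigma * sqrt(T) = 1.04293379
exp(-rT) = 0.98955493; exp(-qT) = 1.00000000
C = S_0 * exp(-qT) * N(d1) - K * exp(-rT) * N(d2)
N(d1) = 0.87958882; N(d2) = 0.85151052
C = 1.0400 * 1.00000000 * 0.87958882 - 0.9100 * 0.98955493 * 0.85151052 = 0.1480

Answer: Price = 0.1480


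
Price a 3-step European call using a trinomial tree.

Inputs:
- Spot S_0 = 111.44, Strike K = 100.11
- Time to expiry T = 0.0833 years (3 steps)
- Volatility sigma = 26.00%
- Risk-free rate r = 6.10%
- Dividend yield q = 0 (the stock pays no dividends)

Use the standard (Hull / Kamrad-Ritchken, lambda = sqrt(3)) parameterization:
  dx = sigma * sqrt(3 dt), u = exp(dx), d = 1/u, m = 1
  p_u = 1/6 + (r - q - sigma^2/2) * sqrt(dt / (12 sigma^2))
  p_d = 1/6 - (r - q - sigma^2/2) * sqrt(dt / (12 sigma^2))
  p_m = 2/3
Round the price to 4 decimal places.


dt = T/N = 0.027767; dx = sigma*sqrt(3*dt) = 0.075041
u = exp(dx) = 1.077928; d = 1/u = 0.927706
p_u = 0.171699, p_m = 0.666667, p_d = 0.161634
Discount per step: exp(-r*dt) = 0.998308
Stock lattice S(k, j) with j the centered position index:
  k=0: S(0,+0) = 111.4400
  k=1: S(1,-1) = 103.3835; S(1,+0) = 111.4400; S(1,+1) = 120.1243
  k=2: S(2,-2) = 95.9095; S(2,-1) = 103.3835; S(2,+0) = 111.4400; S(2,+1) = 120.1243; S(2,+2) = 129.4853
  k=3: S(3,-3) = 88.9758; S(3,-2) = 95.9095; S(3,-1) = 103.3835; S(3,+0) = 111.4400; S(3,+1) = 120.1243; S(3,+2) = 129.4853; S(3,+3) = 139.5758
Terminal payoffs V(N, j) = max(S_T - K, 0):
  V(3,-3) = 0.000000; V(3,-2) = 0.000000; V(3,-1) = 3.273545; V(3,+0) = 11.330000; V(3,+1) = 20.014277; V(3,+2) = 29.375302; V(3,+3) = 39.465810
Backward induction: V(k, j) = exp(-r*dt) * [p_u * V(k+1, j+1) + p_m * V(k+1, j) + p_d * V(k+1, j-1)]
  V(2,-2) = exp(-r*dt) * [p_u*3.273545 + p_m*0.000000 + p_d*0.000000] = 0.561113
  V(2,-1) = exp(-r*dt) * [p_u*11.330000 + p_m*3.273545 + p_d*0.000000] = 4.120727
  V(2,+0) = exp(-r*dt) * [p_u*20.014277 + p_m*11.330000 + p_d*3.273545] = 11.499388
  V(2,+1) = exp(-r*dt) * [p_u*29.375302 + p_m*20.014277 + p_d*11.330000] = 20.183663
  V(2,+2) = exp(-r*dt) * [p_u*39.465810 + p_m*29.375302 + p_d*20.014277] = 29.544684
  V(1,-1) = exp(-r*dt) * [p_u*11.499388 + p_m*4.120727 + p_d*0.561113] = 4.804136
  V(1,+0) = exp(-r*dt) * [p_u*20.183663 + p_m*11.499388 + p_d*4.120727] = 11.777858
  V(1,+1) = exp(-r*dt) * [p_u*29.544684 + p_m*20.183663 + p_d*11.499388] = 20.352761
  V(0,+0) = exp(-r*dt) * [p_u*20.352761 + p_m*11.777858 + p_d*4.804136] = 12.102451

Answer: Price = V(0,0) = 12.1025


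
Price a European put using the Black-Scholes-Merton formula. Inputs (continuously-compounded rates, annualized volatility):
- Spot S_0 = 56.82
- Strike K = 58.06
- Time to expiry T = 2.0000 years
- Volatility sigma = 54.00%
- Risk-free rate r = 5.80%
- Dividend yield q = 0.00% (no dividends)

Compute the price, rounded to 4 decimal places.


Answer: Price = 13.6957

Derivation:
d1 = (ln(S/K) + (r - q + 0.5*sigma^2) * T) / (sigma * sqrt(T)) = 0.50546535
d2 = d1 - sigma * sqrt(T) = -0.25820997
exp(-rT) = 0.89047522; exp(-qT) = 1.00000000
P = K * exp(-rT) * N(-d2) - S_0 * exp(-qT) * N(-d1)
N(-d1) = 0.30661601; N(-d2) = 0.60187757
P = 58.0600 * 0.89047522 * 0.60187757 - 56.8200 * 1.00000000 * 0.30661601 = 13.6957


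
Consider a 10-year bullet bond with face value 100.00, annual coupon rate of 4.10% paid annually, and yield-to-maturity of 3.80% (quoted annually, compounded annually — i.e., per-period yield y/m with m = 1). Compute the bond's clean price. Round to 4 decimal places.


Answer: Price = 102.4577

Derivation:
Coupon per period c = face * coupon_rate / m = 4.100000
Periods per year m = 1; per-period yield y/m = 0.038000
Number of cashflows N = 10
Cashflows (t years, CF_t, discount factor 1/(1+y/m)^(m*t), PV):
  t = 1.0000: CF_t = 4.100000, DF = 0.963391, PV = 3.949904
  t = 2.0000: CF_t = 4.100000, DF = 0.928122, PV = 3.805302
  t = 3.0000: CF_t = 4.100000, DF = 0.894145, PV = 3.665994
  t = 4.0000: CF_t = 4.100000, DF = 0.861411, PV = 3.531787
  t = 5.0000: CF_t = 4.100000, DF = 0.829876, PV = 3.402492
  t = 6.0000: CF_t = 4.100000, DF = 0.799495, PV = 3.277930
  t = 7.0000: CF_t = 4.100000, DF = 0.770227, PV = 3.157929
  t = 8.0000: CF_t = 4.100000, DF = 0.742030, PV = 3.042321
  t = 9.0000: CF_t = 4.100000, DF = 0.714865, PV = 2.930945
  t = 10.0000: CF_t = 104.100000, DF = 0.688694, PV = 71.693073
Price P = sum_t PV_t = 102.457677


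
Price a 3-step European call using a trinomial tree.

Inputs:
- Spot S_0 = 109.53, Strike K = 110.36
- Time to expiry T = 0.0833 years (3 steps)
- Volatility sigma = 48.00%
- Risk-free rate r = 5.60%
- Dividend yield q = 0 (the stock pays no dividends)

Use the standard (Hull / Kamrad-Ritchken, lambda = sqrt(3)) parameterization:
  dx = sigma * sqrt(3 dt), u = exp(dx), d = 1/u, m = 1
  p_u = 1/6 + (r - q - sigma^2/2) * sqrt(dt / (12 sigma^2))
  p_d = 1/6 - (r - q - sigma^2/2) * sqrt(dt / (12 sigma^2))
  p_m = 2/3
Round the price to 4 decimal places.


dt = T/N = 0.027767; dx = sigma*sqrt(3*dt) = 0.138536
u = exp(dx) = 1.148591; d = 1/u = 0.870632
p_u = 0.160734, p_m = 0.666667, p_d = 0.172599
Discount per step: exp(-r*dt) = 0.998446
Stock lattice S(k, j) with j the centered position index:
  k=0: S(0,+0) = 109.5300
  k=1: S(1,-1) = 95.3603; S(1,+0) = 109.5300; S(1,+1) = 125.8052
  k=2: S(2,-2) = 83.0237; S(2,-1) = 95.3603; S(2,+0) = 109.5300; S(2,+1) = 125.8052; S(2,+2) = 144.4988
  k=3: S(3,-3) = 72.2830; S(3,-2) = 83.0237; S(3,-1) = 95.3603; S(3,+0) = 109.5300; S(3,+1) = 125.8052; S(3,+2) = 144.4988; S(3,+3) = 165.9701
Terminal payoffs V(N, j) = max(S_T - K, 0):
  V(3,-3) = 0.000000; V(3,-2) = 0.000000; V(3,-1) = 0.000000; V(3,+0) = 0.000000; V(3,+1) = 15.445219; V(3,+2) = 34.138797; V(3,+3) = 55.610080
Backward induction: V(k, j) = exp(-r*dt) * [p_u * V(k+1, j+1) + p_m * V(k+1, j) + p_d * V(k+1, j-1)]
  V(2,-2) = exp(-r*dt) * [p_u*0.000000 + p_m*0.000000 + p_d*0.000000] = 0.000000
  V(2,-1) = exp(-r*dt) * [p_u*0.000000 + p_m*0.000000 + p_d*0.000000] = 0.000000
  V(2,+0) = exp(-r*dt) * [p_u*15.445219 + p_m*0.000000 + p_d*0.000000] = 2.478714
  V(2,+1) = exp(-r*dt) * [p_u*34.138797 + p_m*15.445219 + p_d*0.000000] = 15.759553
  V(2,+2) = exp(-r*dt) * [p_u*55.610080 + p_m*34.138797 + p_d*15.445219] = 34.310071
  V(1,-1) = exp(-r*dt) * [p_u*2.478714 + p_m*0.000000 + p_d*0.000000] = 0.397795
  V(1,+0) = exp(-r*dt) * [p_u*15.759553 + p_m*2.478714 + p_d*0.000000] = 4.179069
  V(1,+1) = exp(-r*dt) * [p_u*34.310071 + p_m*15.759553 + p_d*2.478714] = 16.423430
  V(0,+0) = exp(-r*dt) * [p_u*16.423430 + p_m*4.179069 + p_d*0.397795] = 5.485971

Answer: Price = V(0,0) = 5.4860


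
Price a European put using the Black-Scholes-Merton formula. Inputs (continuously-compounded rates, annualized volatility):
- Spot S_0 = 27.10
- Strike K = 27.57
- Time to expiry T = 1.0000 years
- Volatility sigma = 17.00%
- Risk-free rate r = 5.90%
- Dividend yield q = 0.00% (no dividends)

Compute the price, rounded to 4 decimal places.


d1 = (ln(S/K) + (r - q + 0.5*sigma^2) * T) / (sigma * sqrt(T)) = 0.33091472
d2 = d1 - sigma * sqrt(T) = 0.16091472
exp(-rT) = 0.94270677; exp(-qT) = 1.00000000
P = K * exp(-rT) * N(-d2) - S_0 * exp(-qT) * N(-d1)
N(-d1) = 0.37035445; N(-d2) = 0.43608028
P = 27.5700 * 0.94270677 * 0.43608028 - 27.1000 * 1.00000000 * 0.37035445 = 1.2973

Answer: Price = 1.2973


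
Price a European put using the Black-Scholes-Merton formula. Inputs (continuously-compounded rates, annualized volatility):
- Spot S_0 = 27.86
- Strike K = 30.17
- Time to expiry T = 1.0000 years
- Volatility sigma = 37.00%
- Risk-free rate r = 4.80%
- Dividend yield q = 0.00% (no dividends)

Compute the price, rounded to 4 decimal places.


d1 = (ln(S/K) + (r - q + 0.5*sigma^2) * T) / (sigma * sqrt(T)) = 0.09944301
d2 = d1 - sigma * sqrt(T) = -0.27055699
exp(-rT) = 0.95313379; exp(-qT) = 1.00000000
P = K * exp(-rT) * N(-d2) - S_0 * exp(-qT) * N(-d1)
N(-d1) = 0.46039327; N(-d2) = 0.60663411
P = 30.1700 * 0.95313379 * 0.60663411 - 27.8600 * 1.00000000 * 0.46039327 = 4.6178

Answer: Price = 4.6178


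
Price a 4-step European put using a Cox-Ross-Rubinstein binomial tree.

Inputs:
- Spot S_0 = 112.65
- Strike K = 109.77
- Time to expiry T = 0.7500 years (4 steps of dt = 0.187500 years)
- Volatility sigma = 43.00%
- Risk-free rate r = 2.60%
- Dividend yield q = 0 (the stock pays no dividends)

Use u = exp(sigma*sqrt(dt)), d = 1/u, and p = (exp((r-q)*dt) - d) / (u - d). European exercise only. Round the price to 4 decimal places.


dt = T/N = 0.187500
u = exp(sigma*sqrt(dt)) = 1.204658; d = 1/u = 0.830111
p = (exp((r-q)*dt) - d) / (u - d) = 0.466633
Discount per step: exp(-r*dt) = 0.995137
Stock lattice S(k, i) with i counting down-moves:
  k=0: S(0,0) = 112.6500
  k=1: S(1,0) = 135.7047; S(1,1) = 93.5120
  k=2: S(2,0) = 163.4777; S(2,1) = 112.6500; S(2,2) = 77.6254
  k=3: S(3,0) = 196.9347; S(3,1) = 135.7047; S(3,2) = 93.5120; S(3,3) = 64.4377
  k=4: S(4,0) = 237.2389; S(4,1) = 163.4777; S(4,2) = 112.6500; S(4,3) = 77.6254; S(4,4) = 53.4905
Terminal payoffs V(N, i) = max(K - S_T, 0):
  V(4,0) = 0.000000; V(4,1) = 0.000000; V(4,2) = 0.000000; V(4,3) = 32.144596; V(4,4) = 56.279513
Backward induction: V(k, i) = exp(-r*dt) * [p * V(k+1, i) + (1-p) * V(k+1, i+1)].
  V(3,0) = exp(-r*dt) * [p*0.000000 + (1-p)*0.000000] = 0.000000
  V(3,1) = exp(-r*dt) * [p*0.000000 + (1-p)*0.000000] = 0.000000
  V(3,2) = exp(-r*dt) * [p*0.000000 + (1-p)*32.144596] = 17.061499
  V(3,3) = exp(-r*dt) * [p*32.144596 + (1-p)*56.279513] = 44.798447
  V(2,0) = exp(-r*dt) * [p*0.000000 + (1-p)*0.000000] = 0.000000
  V(2,1) = exp(-r*dt) * [p*0.000000 + (1-p)*17.061499] = 9.055792
  V(2,2) = exp(-r*dt) * [p*17.061499 + (1-p)*44.798447] = 31.700563
  V(1,0) = exp(-r*dt) * [p*0.000000 + (1-p)*9.055792] = 4.806574
  V(1,1) = exp(-r*dt) * [p*9.055792 + (1-p)*31.700563] = 21.030996
  V(0,0) = exp(-r*dt) * [p*4.806574 + (1-p)*21.030996] = 13.394692

Answer: Price = V(0,0) = 13.3947


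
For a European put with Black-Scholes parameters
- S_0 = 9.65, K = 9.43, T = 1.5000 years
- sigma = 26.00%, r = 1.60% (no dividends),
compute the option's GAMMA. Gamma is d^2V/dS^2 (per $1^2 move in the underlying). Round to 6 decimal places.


Answer: Gamma = 0.123850

Derivation:
d1 = 0.3070084258; d2 = -0.0114252407
phi(d1) = 0.3805774327; exp(-qT) = 1.0000000000; exp(-rT) = 0.9762857098
Gamma = exp(-qT) * phi(d1) / (S * sigma * sqrt(T)) = 1.0000000000 * 0.3805774327 / (9.6500 * 0.2600 * 1.2247448714) = 0.123850


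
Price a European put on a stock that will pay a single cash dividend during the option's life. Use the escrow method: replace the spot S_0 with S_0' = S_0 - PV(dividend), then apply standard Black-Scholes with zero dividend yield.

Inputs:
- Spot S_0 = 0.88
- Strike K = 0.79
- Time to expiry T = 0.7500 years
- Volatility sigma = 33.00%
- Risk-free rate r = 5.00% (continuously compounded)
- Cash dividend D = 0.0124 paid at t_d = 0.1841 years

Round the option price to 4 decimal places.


Answer: Price = 0.0487

Derivation:
PV(D) = D * exp(-r * t_d) = 0.0124 * 0.99083724 = 0.01228638
S_0' = S_0 - PV(D) = 0.8800 - 0.01228638 = 0.86771362
d1 = (ln(S_0'/K) + (r + sigma^2/2)*T) / (sigma*sqrt(T)) = 0.60242575
d2 = d1 - sigma*sqrt(T) = 0.31663737
exp(-rT) = 0.96319442
N(-d1) = 0.27344539; N(-d2) = 0.37575939
P = K * exp(-rT) * N(-d2) - S_0' * N(-d1) = 0.7900 * 0.96319442 * 0.37575939 - 0.86771362 * 0.27344539 = 0.0487


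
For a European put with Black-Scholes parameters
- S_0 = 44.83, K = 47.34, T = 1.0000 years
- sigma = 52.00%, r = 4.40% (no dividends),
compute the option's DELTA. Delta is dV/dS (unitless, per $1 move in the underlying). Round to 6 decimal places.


d1 = 0.2398499117; d2 = -0.2801500883
phi(d1) = 0.3876305734; exp(-qT) = 1.0000000000; exp(-rT) = 0.9569539575
N(-d1) = 0.4052233061
Delta = -exp(-qT) * N(-d1) = -1.0000000000 * 0.4052233061 = -0.405223

Answer: Delta = -0.405223


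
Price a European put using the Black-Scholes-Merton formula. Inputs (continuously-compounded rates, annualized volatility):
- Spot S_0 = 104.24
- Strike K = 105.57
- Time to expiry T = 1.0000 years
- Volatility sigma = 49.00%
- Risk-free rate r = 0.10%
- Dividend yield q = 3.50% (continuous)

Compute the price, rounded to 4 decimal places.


d1 = (ln(S/K) + (r - q + 0.5*sigma^2) * T) / (sigma * sqrt(T)) = 0.14973815
d2 = d1 - sigma * sqrt(T) = -0.34026185
exp(-rT) = 0.99900050; exp(-qT) = 0.96560542
P = K * exp(-rT) * N(-d2) - S_0 * exp(-qT) * N(-d1)
N(-d1) = 0.44048560; N(-d2) = 0.63317033
P = 105.5700 * 0.99900050 * 0.63317033 - 104.2400 * 0.96560542 * 0.44048560 = 22.4400

Answer: Price = 22.4400


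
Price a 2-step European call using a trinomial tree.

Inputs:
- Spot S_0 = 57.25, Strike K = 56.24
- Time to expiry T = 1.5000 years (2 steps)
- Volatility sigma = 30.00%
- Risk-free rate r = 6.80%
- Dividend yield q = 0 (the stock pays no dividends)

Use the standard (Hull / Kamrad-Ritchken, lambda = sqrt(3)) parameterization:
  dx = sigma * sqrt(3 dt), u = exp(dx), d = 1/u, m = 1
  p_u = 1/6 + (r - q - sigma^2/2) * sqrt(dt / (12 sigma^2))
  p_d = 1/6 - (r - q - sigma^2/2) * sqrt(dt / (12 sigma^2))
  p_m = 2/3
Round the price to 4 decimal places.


dt = T/N = 0.750000; dx = sigma*sqrt(3*dt) = 0.450000
u = exp(dx) = 1.568312; d = 1/u = 0.637628
p_u = 0.185833, p_m = 0.666667, p_d = 0.147500
Discount per step: exp(-r*dt) = 0.950279
Stock lattice S(k, j) with j the centered position index:
  k=0: S(0,+0) = 57.2500
  k=1: S(1,-1) = 36.5042; S(1,+0) = 57.2500; S(1,+1) = 89.7859
  k=2: S(2,-2) = 23.2761; S(2,-1) = 36.5042; S(2,+0) = 57.2500; S(2,+1) = 89.7859; S(2,+2) = 140.8123
Terminal payoffs V(N, j) = max(S_T - K, 0):
  V(2,-2) = 0.000000; V(2,-1) = 0.000000; V(2,+0) = 1.010000; V(2,+1) = 33.545873; V(2,+2) = 84.572278
Backward induction: V(k, j) = exp(-r*dt) * [p_u * V(k+1, j+1) + p_m * V(k+1, j) + p_d * V(k+1, j-1)]
  V(1,-1) = exp(-r*dt) * [p_u*1.010000 + p_m*0.000000 + p_d*0.000000] = 0.178359
  V(1,+0) = exp(-r*dt) * [p_u*33.545873 + p_m*1.010000 + p_d*0.000000] = 6.563836
  V(1,+1) = exp(-r*dt) * [p_u*84.572278 + p_m*33.545873 + p_d*1.010000] = 36.328430
  V(0,+0) = exp(-r*dt) * [p_u*36.328430 + p_m*6.563836 + p_d*0.178359] = 10.598678

Answer: Price = V(0,0) = 10.5987


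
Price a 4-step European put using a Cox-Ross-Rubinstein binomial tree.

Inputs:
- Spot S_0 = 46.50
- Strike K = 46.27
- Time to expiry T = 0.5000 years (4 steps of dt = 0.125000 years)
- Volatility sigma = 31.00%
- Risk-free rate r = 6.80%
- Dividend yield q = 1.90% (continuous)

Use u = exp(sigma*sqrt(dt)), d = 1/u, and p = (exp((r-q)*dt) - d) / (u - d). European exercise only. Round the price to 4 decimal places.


Answer: Price = V(0,0) = 3.1295

Derivation:
dt = T/N = 0.125000
u = exp(sigma*sqrt(dt)) = 1.115833; d = 1/u = 0.896191
p = (exp((r-q)*dt) - d) / (u - d) = 0.500599
Discount per step: exp(-r*dt) = 0.991536
Stock lattice S(k, i) with i counting down-moves:
  k=0: S(0,0) = 46.5000
  k=1: S(1,0) = 51.8863; S(1,1) = 41.6729
  k=2: S(2,0) = 57.8964; S(2,1) = 46.5000; S(2,2) = 37.3469
  k=3: S(3,0) = 64.6027; S(3,1) = 51.8863; S(3,2) = 41.6729; S(3,3) = 33.4699
  k=4: S(4,0) = 72.0859; S(4,1) = 57.8964; S(4,2) = 46.5000; S(4,3) = 37.3469; S(4,4) = 29.9955
Terminal payoffs V(N, i) = max(K - S_T, 0):
  V(4,0) = 0.000000; V(4,1) = 0.000000; V(4,2) = 0.000000; V(4,3) = 8.923126; V(4,4) = 16.274538
Backward induction: V(k, i) = exp(-r*dt) * [p * V(k+1, i) + (1-p) * V(k+1, i+1)].
  V(3,0) = exp(-r*dt) * [p*0.000000 + (1-p)*0.000000] = 0.000000
  V(3,1) = exp(-r*dt) * [p*0.000000 + (1-p)*0.000000] = 0.000000
  V(3,2) = exp(-r*dt) * [p*0.000000 + (1-p)*8.923126] = 4.418502
  V(3,3) = exp(-r*dt) * [p*8.923126 + (1-p)*16.274538] = 12.487831
  V(2,0) = exp(-r*dt) * [p*0.000000 + (1-p)*0.000000] = 0.000000
  V(2,1) = exp(-r*dt) * [p*0.000000 + (1-p)*4.418502] = 2.187928
  V(2,2) = exp(-r*dt) * [p*4.418502 + (1-p)*12.487831] = 8.376828
  V(1,0) = exp(-r*dt) * [p*0.000000 + (1-p)*2.187928] = 1.083406
  V(1,1) = exp(-r*dt) * [p*2.187928 + (1-p)*8.376828] = 5.233993
  V(0,0) = exp(-r*dt) * [p*1.083406 + (1-p)*5.233993] = 3.129500


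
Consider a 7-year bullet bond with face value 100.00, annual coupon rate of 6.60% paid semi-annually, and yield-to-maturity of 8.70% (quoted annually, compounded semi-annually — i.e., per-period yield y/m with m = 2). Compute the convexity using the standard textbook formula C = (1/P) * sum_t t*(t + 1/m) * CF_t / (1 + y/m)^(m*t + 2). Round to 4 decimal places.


Answer: Convexity = 35.8612

Derivation:
Coupon per period c = face * coupon_rate / m = 3.300000
Periods per year m = 2; per-period yield y/m = 0.043500
Number of cashflows N = 14
Cashflows (t years, CF_t, discount factor 1/(1+y/m)^(m*t), PV):
  t = 0.5000: CF_t = 3.300000, DF = 0.958313, PV = 3.162434
  t = 1.0000: CF_t = 3.300000, DF = 0.918365, PV = 3.030603
  t = 1.5000: CF_t = 3.300000, DF = 0.880081, PV = 2.904267
  t = 2.0000: CF_t = 3.300000, DF = 0.843393, PV = 2.783198
  t = 2.5000: CF_t = 3.300000, DF = 0.808235, PV = 2.667176
  t = 3.0000: CF_t = 3.300000, DF = 0.774543, PV = 2.555990
  t = 3.5000: CF_t = 3.300000, DF = 0.742254, PV = 2.449440
  t = 4.0000: CF_t = 3.300000, DF = 0.711312, PV = 2.347331
  t = 4.5000: CF_t = 3.300000, DF = 0.681660, PV = 2.249479
  t = 5.0000: CF_t = 3.300000, DF = 0.653244, PV = 2.155705
  t = 5.5000: CF_t = 3.300000, DF = 0.626013, PV = 2.065841
  t = 6.0000: CF_t = 3.300000, DF = 0.599916, PV = 1.979723
  t = 6.5000: CF_t = 3.300000, DF = 0.574908, PV = 1.897195
  t = 7.0000: CF_t = 103.300000, DF = 0.550942, PV = 56.912279
Price P = sum_t PV_t = 89.160662
Convexity numerator sum_t t*(t + 1/m) * CF_t / (1+y/m)^(m*t + 2):
  t = 0.5000: term = 1.452134
  t = 1.0000: term = 4.174797
  t = 1.5000: term = 8.001528
  t = 2.0000: term = 12.779952
  t = 2.5000: term = 18.370798
  t = 3.0000: term = 24.646974
  t = 3.5000: term = 31.492700
  t = 4.0000: term = 38.802697
  t = 4.5000: term = 46.481429
  t = 5.0000: term = 54.442391
  t = 5.5000: term = 62.607446
  t = 6.0000: term = 70.906198
  t = 6.5000: term = 79.275417
  t = 7.0000: term = 2743.976392
Convexity = (1/P) * sum = 3197.410853 / 89.160662 = 35.861228


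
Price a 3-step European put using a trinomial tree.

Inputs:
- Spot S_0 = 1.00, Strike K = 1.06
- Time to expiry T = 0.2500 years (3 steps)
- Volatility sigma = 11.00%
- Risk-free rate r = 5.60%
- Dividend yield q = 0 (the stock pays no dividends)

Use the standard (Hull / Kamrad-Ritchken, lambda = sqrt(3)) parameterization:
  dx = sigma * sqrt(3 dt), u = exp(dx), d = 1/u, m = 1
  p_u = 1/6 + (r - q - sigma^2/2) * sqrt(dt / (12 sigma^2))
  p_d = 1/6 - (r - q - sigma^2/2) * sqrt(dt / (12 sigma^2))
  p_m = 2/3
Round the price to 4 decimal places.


Answer: Price = V(0,0) = 0.0509

Derivation:
dt = T/N = 0.083333; dx = sigma*sqrt(3*dt) = 0.055000
u = exp(dx) = 1.056541; d = 1/u = 0.946485
p_u = 0.204508, p_m = 0.666667, p_d = 0.128826
Discount per step: exp(-r*dt) = 0.995344
Stock lattice S(k, j) with j the centered position index:
  k=0: S(0,+0) = 1.0000
  k=1: S(1,-1) = 0.9465; S(1,+0) = 1.0000; S(1,+1) = 1.0565
  k=2: S(2,-2) = 0.8958; S(2,-1) = 0.9465; S(2,+0) = 1.0000; S(2,+1) = 1.0565; S(2,+2) = 1.1163
  k=3: S(3,-3) = 0.8479; S(3,-2) = 0.8958; S(3,-1) = 0.9465; S(3,+0) = 1.0000; S(3,+1) = 1.0565; S(3,+2) = 1.1163; S(3,+3) = 1.1794
Terminal payoffs V(N, j) = max(K - S_T, 0):
  V(3,-3) = 0.212106; V(3,-2) = 0.164166; V(3,-1) = 0.113515; V(3,+0) = 0.060000; V(3,+1) = 0.003459; V(3,+2) = 0.000000; V(3,+3) = 0.000000
Backward induction: V(k, j) = exp(-r*dt) * [p_u * V(k+1, j+1) + p_m * V(k+1, j) + p_d * V(k+1, j-1)]
  V(2,-2) = exp(-r*dt) * [p_u*0.113515 + p_m*0.164166 + p_d*0.212106] = 0.159238
  V(2,-1) = exp(-r*dt) * [p_u*0.060000 + p_m*0.113515 + p_d*0.164166] = 0.108588
  V(2,+0) = exp(-r*dt) * [p_u*0.003459 + p_m*0.060000 + p_d*0.113515] = 0.055073
  V(2,+1) = exp(-r*dt) * [p_u*0.000000 + p_m*0.003459 + p_d*0.060000] = 0.009989
  V(2,+2) = exp(-r*dt) * [p_u*0.000000 + p_m*0.000000 + p_d*0.003459] = 0.000444
  V(1,-1) = exp(-r*dt) * [p_u*0.055073 + p_m*0.108588 + p_d*0.159238] = 0.103684
  V(1,+0) = exp(-r*dt) * [p_u*0.009989 + p_m*0.055073 + p_d*0.108588] = 0.052502
  V(1,+1) = exp(-r*dt) * [p_u*0.000444 + p_m*0.009989 + p_d*0.055073] = 0.013781
  V(0,+0) = exp(-r*dt) * [p_u*0.013781 + p_m*0.052502 + p_d*0.103684] = 0.050938


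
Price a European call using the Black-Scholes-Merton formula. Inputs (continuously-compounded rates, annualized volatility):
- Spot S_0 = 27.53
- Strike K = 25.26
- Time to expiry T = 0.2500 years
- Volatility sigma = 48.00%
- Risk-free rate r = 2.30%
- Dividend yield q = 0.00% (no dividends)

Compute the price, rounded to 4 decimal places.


d1 = (ln(S/K) + (r - q + 0.5*sigma^2) * T) / (sigma * sqrt(T)) = 0.50251751
d2 = d1 - sigma * sqrt(T) = 0.26251751
exp(-rT) = 0.99426650; exp(-qT) = 1.00000000
C = S_0 * exp(-qT) * N(d1) - K * exp(-rT) * N(d2)
N(d1) = 0.69234823; N(d2) = 0.60353876
C = 27.5300 * 1.00000000 * 0.69234823 - 25.2600 * 0.99426650 * 0.60353876 = 3.9024

Answer: Price = 3.9024


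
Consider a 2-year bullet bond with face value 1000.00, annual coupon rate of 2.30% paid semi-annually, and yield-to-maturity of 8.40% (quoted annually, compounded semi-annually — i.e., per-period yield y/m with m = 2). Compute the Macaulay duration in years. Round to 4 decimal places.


Answer: Macaulay duration = 1.9638 years

Derivation:
Coupon per period c = face * coupon_rate / m = 11.500000
Periods per year m = 2; per-period yield y/m = 0.042000
Number of cashflows N = 4
Cashflows (t years, CF_t, discount factor 1/(1+y/m)^(m*t), PV):
  t = 0.5000: CF_t = 11.500000, DF = 0.959693, PV = 11.036468
  t = 1.0000: CF_t = 11.500000, DF = 0.921010, PV = 10.591620
  t = 1.5000: CF_t = 11.500000, DF = 0.883887, PV = 10.164703
  t = 2.0000: CF_t = 1011.500000, DF = 0.848260, PV = 858.015259
Price P = sum_t PV_t = 889.808050
Macaulay numerator sum_t t * PV_t:
  t * PV_t at t = 0.5000: 5.518234
  t * PV_t at t = 1.0000: 10.591620
  t * PV_t at t = 1.5000: 15.247054
  t * PV_t at t = 2.0000: 1716.030517
Macaulay duration D = (sum_t t * PV_t) / P = 1747.387426 / 889.808050 = 1.963780


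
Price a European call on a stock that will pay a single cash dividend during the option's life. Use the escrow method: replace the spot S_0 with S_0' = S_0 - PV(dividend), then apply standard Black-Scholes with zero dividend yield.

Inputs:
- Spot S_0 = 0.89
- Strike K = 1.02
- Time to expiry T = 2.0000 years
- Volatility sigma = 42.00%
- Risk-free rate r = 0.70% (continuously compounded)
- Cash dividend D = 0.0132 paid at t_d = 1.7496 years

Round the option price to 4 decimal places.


PV(D) = D * exp(-r * t_d) = 0.0132 * 0.98782749 = 0.01303932
S_0' = S_0 - PV(D) = 0.8900 - 0.01303932 = 0.87696068
d1 = (ln(S_0'/K) + (r + sigma^2/2)*T) / (sigma*sqrt(T)) = 0.06617214
d2 = d1 - sigma*sqrt(T) = -0.52779755
exp(-rT) = 0.98609754
N(d1) = 0.52637961; N(d2) = 0.29881993
C = S_0' * N(d1) - K * exp(-rT) * N(d2) = 0.87696068 * 0.52637961 - 1.0200 * 0.98609754 * 0.29881993 = 0.1611

Answer: Price = 0.1611


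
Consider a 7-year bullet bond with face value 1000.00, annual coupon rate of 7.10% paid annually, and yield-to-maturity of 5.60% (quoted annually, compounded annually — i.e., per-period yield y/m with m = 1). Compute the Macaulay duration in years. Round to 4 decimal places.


Coupon per period c = face * coupon_rate / m = 71.000000
Periods per year m = 1; per-period yield y/m = 0.056000
Number of cashflows N = 7
Cashflows (t years, CF_t, discount factor 1/(1+y/m)^(m*t), PV):
  t = 1.0000: CF_t = 71.000000, DF = 0.946970, PV = 67.234848
  t = 2.0000: CF_t = 71.000000, DF = 0.896752, PV = 63.669364
  t = 3.0000: CF_t = 71.000000, DF = 0.849197, PV = 60.292958
  t = 4.0000: CF_t = 71.000000, DF = 0.804163, PV = 57.095605
  t = 5.0000: CF_t = 71.000000, DF = 0.761518, PV = 54.067807
  t = 6.0000: CF_t = 71.000000, DF = 0.721135, PV = 51.200575
  t = 7.0000: CF_t = 1071.000000, DF = 0.682893, PV = 731.378254
Price P = sum_t PV_t = 1084.939412
Macaulay numerator sum_t t * PV_t:
  t * PV_t at t = 1.0000: 67.234848
  t * PV_t at t = 2.0000: 127.338728
  t * PV_t at t = 3.0000: 180.878875
  t * PV_t at t = 4.0000: 228.382418
  t * PV_t at t = 5.0000: 270.339037
  t * PV_t at t = 6.0000: 307.203451
  t * PV_t at t = 7.0000: 5119.647779
Macaulay duration D = (sum_t t * PV_t) / P = 6301.025137 / 1084.939412 = 5.807721

Answer: Macaulay duration = 5.8077 years


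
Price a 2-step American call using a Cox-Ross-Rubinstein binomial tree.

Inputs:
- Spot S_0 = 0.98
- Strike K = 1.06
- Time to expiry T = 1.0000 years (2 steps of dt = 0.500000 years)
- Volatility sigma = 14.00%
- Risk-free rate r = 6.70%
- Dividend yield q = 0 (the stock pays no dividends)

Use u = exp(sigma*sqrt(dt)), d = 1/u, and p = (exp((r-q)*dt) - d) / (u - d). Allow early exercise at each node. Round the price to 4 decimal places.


Answer: Price = V(0,0) = 0.0527

Derivation:
dt = T/N = 0.500000
u = exp(sigma*sqrt(dt)) = 1.104061; d = 1/u = 0.905747
p = (exp((r-q)*dt) - d) / (u - d) = 0.647057
Discount per step: exp(-r*dt) = 0.967055
Stock lattice S(k, i) with i counting down-moves:
  k=0: S(0,0) = 0.9800
  k=1: S(1,0) = 1.0820; S(1,1) = 0.8876
  k=2: S(2,0) = 1.1946; S(2,1) = 0.9800; S(2,2) = 0.8040
Terminal payoffs V(N, i) = max(S_T - K, 0):
  V(2,0) = 0.134571; V(2,1) = 0.000000; V(2,2) = 0.000000
Backward induction: V(k, i) = exp(-r*dt) * [p * V(k+1, i) + (1-p) * V(k+1, i+1)]; then take max(V_cont, immediate exercise) for American.
  V(1,0) = exp(-r*dt) * [p*0.134571 + (1-p)*0.000000] = 0.084207; exercise = 0.021980; V(1,0) = max -> 0.084207
  V(1,1) = exp(-r*dt) * [p*0.000000 + (1-p)*0.000000] = 0.000000; exercise = 0.000000; V(1,1) = max -> 0.000000
  V(0,0) = exp(-r*dt) * [p*0.084207 + (1-p)*0.000000] = 0.052691; exercise = 0.000000; V(0,0) = max -> 0.052691


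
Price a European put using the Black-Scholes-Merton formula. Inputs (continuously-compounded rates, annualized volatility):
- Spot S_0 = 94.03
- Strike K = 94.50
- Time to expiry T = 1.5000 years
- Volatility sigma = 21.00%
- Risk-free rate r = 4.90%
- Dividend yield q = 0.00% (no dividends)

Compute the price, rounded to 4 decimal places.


d1 = (ln(S/K) + (r - q + 0.5*sigma^2) * T) / (sigma * sqrt(T)) = 0.39498623
d2 = d1 - sigma * sqrt(T) = 0.13778981
exp(-rT) = 0.92913615; exp(-qT) = 1.00000000
P = K * exp(-rT) * N(-d2) - S_0 * exp(-qT) * N(-d1)
N(-d1) = 0.34642652; N(-d2) = 0.44520327
P = 94.5000 * 0.92913615 * 0.44520327 - 94.0300 * 1.00000000 * 0.34642652 = 6.5159

Answer: Price = 6.5159


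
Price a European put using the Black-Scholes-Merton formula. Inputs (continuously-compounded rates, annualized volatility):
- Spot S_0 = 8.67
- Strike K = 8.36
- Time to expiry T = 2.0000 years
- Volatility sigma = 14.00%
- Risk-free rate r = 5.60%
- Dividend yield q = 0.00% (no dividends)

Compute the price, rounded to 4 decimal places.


Answer: Price = 0.2086

Derivation:
d1 = (ln(S/K) + (r - q + 0.5*sigma^2) * T) / (sigma * sqrt(T)) = 0.84858048
d2 = d1 - sigma * sqrt(T) = 0.65059058
exp(-rT) = 0.89404426; exp(-qT) = 1.00000000
P = K * exp(-rT) * N(-d2) - S_0 * exp(-qT) * N(-d1)
N(-d1) = 0.19805739; N(-d2) = 0.25765541
P = 8.3600 * 0.89404426 * 0.25765541 - 8.6700 * 1.00000000 * 0.19805739 = 0.2086


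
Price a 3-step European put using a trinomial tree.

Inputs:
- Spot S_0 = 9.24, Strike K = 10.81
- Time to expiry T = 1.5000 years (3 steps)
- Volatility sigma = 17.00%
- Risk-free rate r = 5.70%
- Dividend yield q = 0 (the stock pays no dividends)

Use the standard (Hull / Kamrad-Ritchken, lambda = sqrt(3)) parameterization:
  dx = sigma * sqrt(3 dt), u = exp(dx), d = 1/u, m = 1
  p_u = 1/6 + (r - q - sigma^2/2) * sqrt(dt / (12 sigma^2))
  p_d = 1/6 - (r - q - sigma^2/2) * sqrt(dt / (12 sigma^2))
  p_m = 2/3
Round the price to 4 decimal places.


Answer: Price = V(0,0) = 1.1905

Derivation:
dt = T/N = 0.500000; dx = sigma*sqrt(3*dt) = 0.208207
u = exp(dx) = 1.231468; d = 1/u = 0.812039
p_u = 0.217758, p_m = 0.666667, p_d = 0.115576
Discount per step: exp(-r*dt) = 0.971902
Stock lattice S(k, j) with j the centered position index:
  k=0: S(0,+0) = 9.2400
  k=1: S(1,-1) = 7.5032; S(1,+0) = 9.2400; S(1,+1) = 11.3788
  k=2: S(2,-2) = 6.0929; S(2,-1) = 7.5032; S(2,+0) = 9.2400; S(2,+1) = 11.3788; S(2,+2) = 14.0126
  k=3: S(3,-3) = 4.9477; S(3,-2) = 6.0929; S(3,-1) = 7.5032; S(3,+0) = 9.2400; S(3,+1) = 11.3788; S(3,+2) = 14.0126; S(3,+3) = 17.2560
Terminal payoffs V(N, j) = max(K - S_T, 0):
  V(3,-3) = 5.862304; V(3,-2) = 4.717073; V(3,-1) = 3.306758; V(3,+0) = 1.570000; V(3,+1) = 0.000000; V(3,+2) = 0.000000; V(3,+3) = 0.000000
Backward induction: V(k, j) = exp(-r*dt) * [p_u * V(k+1, j+1) + p_m * V(k+1, j) + p_d * V(k+1, j-1)]
  V(2,-2) = exp(-r*dt) * [p_u*3.306758 + p_m*4.717073 + p_d*5.862304] = 4.414698
  V(2,-1) = exp(-r*dt) * [p_u*1.570000 + p_m*3.306758 + p_d*4.717073] = 3.004697
  V(2,+0) = exp(-r*dt) * [p_u*0.000000 + p_m*1.570000 + p_d*3.306758] = 1.388700
  V(2,+1) = exp(-r*dt) * [p_u*0.000000 + p_m*0.000000 + p_d*1.570000] = 0.176355
  V(2,+2) = exp(-r*dt) * [p_u*0.000000 + p_m*0.000000 + p_d*0.000000] = 0.000000
  V(1,-1) = exp(-r*dt) * [p_u*1.388700 + p_m*3.004697 + p_d*4.414698] = 2.736646
  V(1,+0) = exp(-r*dt) * [p_u*0.176355 + p_m*1.388700 + p_d*3.004697] = 1.274623
  V(1,+1) = exp(-r*dt) * [p_u*0.000000 + p_m*0.176355 + p_d*1.388700] = 0.270257
  V(0,+0) = exp(-r*dt) * [p_u*0.270257 + p_m*1.274623 + p_d*2.736646] = 1.190472
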